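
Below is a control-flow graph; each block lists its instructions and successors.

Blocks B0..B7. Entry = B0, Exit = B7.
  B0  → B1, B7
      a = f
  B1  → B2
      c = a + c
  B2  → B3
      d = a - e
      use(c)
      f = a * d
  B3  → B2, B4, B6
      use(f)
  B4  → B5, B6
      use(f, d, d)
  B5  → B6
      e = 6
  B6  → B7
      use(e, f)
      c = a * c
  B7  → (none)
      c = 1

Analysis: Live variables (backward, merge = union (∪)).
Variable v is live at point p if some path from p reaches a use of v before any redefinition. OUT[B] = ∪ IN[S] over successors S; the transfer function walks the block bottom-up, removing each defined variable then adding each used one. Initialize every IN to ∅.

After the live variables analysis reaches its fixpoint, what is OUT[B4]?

Per-block solution:
  B0:  IN={c, e, f}  OUT={a, c, e}
  B1:  IN={a, c, e}  OUT={a, c, e}
  B2:  IN={a, c, e}  OUT={a, c, d, e, f}
  B3:  IN={a, c, d, e, f}  OUT={a, c, d, e, f}
  B4:  IN={a, c, d, e, f}  OUT={a, c, e, f}
  B5:  IN={a, c, f}  OUT={a, c, e, f}
  B6:  IN={a, c, e, f}  OUT={}
  B7:  IN={}  OUT={}

Merge at B4: OUT[B4] = IN[B5] ⊔ IN[B6] = {a, c, e, f}

Answer: {a, c, e, f}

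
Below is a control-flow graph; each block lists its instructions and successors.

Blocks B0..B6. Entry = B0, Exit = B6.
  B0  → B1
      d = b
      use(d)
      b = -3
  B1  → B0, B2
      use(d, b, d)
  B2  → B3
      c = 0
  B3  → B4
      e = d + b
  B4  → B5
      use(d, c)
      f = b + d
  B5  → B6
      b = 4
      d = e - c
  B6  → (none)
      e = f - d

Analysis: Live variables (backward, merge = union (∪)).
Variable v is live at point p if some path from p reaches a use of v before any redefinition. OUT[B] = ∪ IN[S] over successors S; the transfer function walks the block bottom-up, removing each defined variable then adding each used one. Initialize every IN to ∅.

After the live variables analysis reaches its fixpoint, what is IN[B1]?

Answer: {b, d}

Working:
Per-block solution:
  B0: | IN={b} | OUT={b, d}
  B1: | IN={b, d} | OUT={b, d}
  B2: | IN={b, d} | OUT={b, c, d}
  B3: | IN={b, c, d} | OUT={b, c, d, e}
  B4: | IN={b, c, d, e} | OUT={c, e, f}
  B5: | IN={c, e, f} | OUT={d, f}
  B6: | IN={d, f} | OUT={}

Merge at B1: OUT[B1] = IN[B0] ⊔ IN[B2] = {b, d}
Applying B1's transfer function to that OUT value gives IN[B1] (row B1 above).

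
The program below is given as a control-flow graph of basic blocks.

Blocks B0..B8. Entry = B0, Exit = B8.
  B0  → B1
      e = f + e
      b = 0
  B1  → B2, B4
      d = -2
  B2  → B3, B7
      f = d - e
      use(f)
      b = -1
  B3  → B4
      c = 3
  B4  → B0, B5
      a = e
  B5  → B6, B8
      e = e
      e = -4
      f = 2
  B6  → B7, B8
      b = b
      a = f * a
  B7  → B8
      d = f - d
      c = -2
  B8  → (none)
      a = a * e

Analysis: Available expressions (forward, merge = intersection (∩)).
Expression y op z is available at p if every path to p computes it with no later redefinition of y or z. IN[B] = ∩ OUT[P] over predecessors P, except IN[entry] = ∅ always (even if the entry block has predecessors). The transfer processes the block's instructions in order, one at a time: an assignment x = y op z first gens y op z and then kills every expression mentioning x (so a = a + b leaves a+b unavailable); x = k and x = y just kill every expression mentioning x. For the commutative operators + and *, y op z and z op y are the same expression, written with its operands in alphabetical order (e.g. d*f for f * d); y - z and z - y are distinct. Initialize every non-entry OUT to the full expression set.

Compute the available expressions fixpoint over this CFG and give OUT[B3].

Answer: {d-e}

Derivation:
Per-block solution:
  B0:   IN={}   OUT={}
  B1:   IN={}   OUT={}
  B2:   IN={}   OUT={d-e}
  B3:   IN={d-e}   OUT={d-e}
  B4:   IN={}   OUT={}
  B5:   IN={}   OUT={}
  B6:   IN={}   OUT={}
  B7:   IN={}   OUT={}
  B8:   IN={}   OUT={}

Merge at B3: IN[B3] = OUT[B2] = {d-e}
Applying B3's transfer function to that IN value gives OUT[B3] (row B3 above).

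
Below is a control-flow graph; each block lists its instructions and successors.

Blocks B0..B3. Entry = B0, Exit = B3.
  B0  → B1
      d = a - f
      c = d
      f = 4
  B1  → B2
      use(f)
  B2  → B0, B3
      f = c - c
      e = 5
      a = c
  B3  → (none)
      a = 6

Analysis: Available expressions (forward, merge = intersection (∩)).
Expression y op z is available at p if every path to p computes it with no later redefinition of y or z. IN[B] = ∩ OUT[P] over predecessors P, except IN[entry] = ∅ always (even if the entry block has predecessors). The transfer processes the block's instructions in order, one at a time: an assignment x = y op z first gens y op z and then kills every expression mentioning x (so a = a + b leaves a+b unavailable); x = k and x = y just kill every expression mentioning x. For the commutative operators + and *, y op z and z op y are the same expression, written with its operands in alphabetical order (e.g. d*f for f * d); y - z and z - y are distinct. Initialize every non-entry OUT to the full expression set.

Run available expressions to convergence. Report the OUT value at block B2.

Fixpoint table:
  B0:   IN={}   OUT={}
  B1:   IN={}   OUT={}
  B2:   IN={}   OUT={c-c}
  B3:   IN={c-c}   OUT={c-c}

Merge at B2: IN[B2] = OUT[B1] = {}
Applying B2's transfer function to that IN value gives OUT[B2] (row B2 above).

Answer: {c-c}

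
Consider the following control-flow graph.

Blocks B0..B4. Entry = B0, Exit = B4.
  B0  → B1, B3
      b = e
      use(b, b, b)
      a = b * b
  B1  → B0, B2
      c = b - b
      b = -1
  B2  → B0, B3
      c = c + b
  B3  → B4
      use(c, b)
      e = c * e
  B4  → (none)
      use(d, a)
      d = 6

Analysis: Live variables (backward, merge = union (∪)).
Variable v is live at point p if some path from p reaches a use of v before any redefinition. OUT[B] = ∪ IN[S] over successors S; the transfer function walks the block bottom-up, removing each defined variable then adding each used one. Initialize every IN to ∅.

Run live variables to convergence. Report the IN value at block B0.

Fixpoint table:
  B0:   IN={c, d, e}   OUT={a, b, c, d, e}
  B1:   IN={a, b, d, e}   OUT={a, b, c, d, e}
  B2:   IN={a, b, c, d, e}   OUT={a, b, c, d, e}
  B3:   IN={a, b, c, d, e}   OUT={a, d}
  B4:   IN={a, d}   OUT={}

Merge at B0: OUT[B0] = IN[B1] ⊔ IN[B3] = {a, b, c, d, e}
Applying B0's transfer function to that OUT value gives IN[B0] (row B0 above).

Answer: {c, d, e}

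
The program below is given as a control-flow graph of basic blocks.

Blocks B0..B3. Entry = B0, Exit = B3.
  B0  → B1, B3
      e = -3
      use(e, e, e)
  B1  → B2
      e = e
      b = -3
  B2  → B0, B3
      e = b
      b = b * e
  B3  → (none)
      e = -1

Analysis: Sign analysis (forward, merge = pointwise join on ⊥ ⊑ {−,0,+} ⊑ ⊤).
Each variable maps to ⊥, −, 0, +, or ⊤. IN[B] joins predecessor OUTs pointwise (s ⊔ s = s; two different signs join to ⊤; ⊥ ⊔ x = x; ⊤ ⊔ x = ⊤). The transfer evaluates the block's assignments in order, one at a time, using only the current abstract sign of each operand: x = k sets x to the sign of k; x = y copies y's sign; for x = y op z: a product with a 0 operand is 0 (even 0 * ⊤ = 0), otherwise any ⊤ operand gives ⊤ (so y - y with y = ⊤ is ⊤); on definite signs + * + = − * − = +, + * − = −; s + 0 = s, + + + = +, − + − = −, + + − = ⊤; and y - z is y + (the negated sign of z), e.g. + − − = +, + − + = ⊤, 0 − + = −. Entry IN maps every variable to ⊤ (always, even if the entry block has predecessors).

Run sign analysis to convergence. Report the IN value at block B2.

Answer: {a: ⊤, b: -, c: ⊤, d: ⊤, e: -, f: ⊤}

Derivation:
Per-block solution:
  B0:   IN=(all ⊤)   OUT={e:-; rest ⊤}
  B1:   IN={e:-; rest ⊤}   OUT={b:-, e:-; rest ⊤}
  B2:   IN={b:-, e:-; rest ⊤}   OUT={b:+, e:-; rest ⊤}
  B3:   IN={e:-; rest ⊤}   OUT={e:-; rest ⊤}

Merge at B2: IN[B2] = OUT[B1] = {a: ⊤, b: -, c: ⊤, d: ⊤, e: -, f: ⊤}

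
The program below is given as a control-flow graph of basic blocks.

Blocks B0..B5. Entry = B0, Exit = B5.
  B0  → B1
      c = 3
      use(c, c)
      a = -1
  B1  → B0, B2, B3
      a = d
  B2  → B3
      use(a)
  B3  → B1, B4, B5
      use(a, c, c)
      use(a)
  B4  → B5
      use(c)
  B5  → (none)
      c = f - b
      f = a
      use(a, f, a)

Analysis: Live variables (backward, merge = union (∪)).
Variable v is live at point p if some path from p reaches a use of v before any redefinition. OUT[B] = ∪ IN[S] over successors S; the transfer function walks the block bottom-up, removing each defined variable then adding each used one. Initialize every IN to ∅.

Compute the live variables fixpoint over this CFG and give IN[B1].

Fixpoint table:
  B0:  IN={b, d, f}  OUT={b, c, d, f}
  B1:  IN={b, c, d, f}  OUT={a, b, c, d, f}
  B2:  IN={a, b, c, d, f}  OUT={a, b, c, d, f}
  B3:  IN={a, b, c, d, f}  OUT={a, b, c, d, f}
  B4:  IN={a, b, c, f}  OUT={a, b, f}
  B5:  IN={a, b, f}  OUT={}

Merge at B1: OUT[B1] = IN[B0] ⊔ IN[B2] ⊔ IN[B3] = {a, b, c, d, f}
Applying B1's transfer function to that OUT value gives IN[B1] (row B1 above).

Answer: {b, c, d, f}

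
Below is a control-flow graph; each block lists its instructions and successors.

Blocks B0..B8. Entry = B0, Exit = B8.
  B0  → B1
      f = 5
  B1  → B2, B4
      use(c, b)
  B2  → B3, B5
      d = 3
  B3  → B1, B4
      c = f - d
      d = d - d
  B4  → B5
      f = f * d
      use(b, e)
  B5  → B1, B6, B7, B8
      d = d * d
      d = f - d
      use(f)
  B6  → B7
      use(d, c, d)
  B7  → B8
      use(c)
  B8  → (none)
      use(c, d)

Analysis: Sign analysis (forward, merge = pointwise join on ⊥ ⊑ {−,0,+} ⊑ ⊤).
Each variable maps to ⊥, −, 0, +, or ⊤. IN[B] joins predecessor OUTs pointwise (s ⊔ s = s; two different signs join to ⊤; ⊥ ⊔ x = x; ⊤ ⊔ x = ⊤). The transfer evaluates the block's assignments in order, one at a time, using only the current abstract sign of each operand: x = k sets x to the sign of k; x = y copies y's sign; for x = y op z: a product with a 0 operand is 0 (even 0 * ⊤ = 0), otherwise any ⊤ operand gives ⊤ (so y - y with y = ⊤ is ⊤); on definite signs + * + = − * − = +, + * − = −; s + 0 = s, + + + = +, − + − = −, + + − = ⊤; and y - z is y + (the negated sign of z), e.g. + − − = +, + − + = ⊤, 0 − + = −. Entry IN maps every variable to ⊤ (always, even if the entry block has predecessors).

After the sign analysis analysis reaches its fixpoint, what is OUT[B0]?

Answer: {a: ⊤, b: ⊤, c: ⊤, d: ⊤, e: ⊤, f: +}

Derivation:
Per-block solution:
  B0: | IN=(all ⊤) | OUT={f:+; rest ⊤}
  B1: | IN=(all ⊤) | OUT=(all ⊤)
  B2: | IN=(all ⊤) | OUT={d:+; rest ⊤}
  B3: | IN={d:+; rest ⊤} | OUT=(all ⊤)
  B4: | IN=(all ⊤) | OUT=(all ⊤)
  B5: | IN=(all ⊤) | OUT=(all ⊤)
  B6: | IN=(all ⊤) | OUT=(all ⊤)
  B7: | IN=(all ⊤) | OUT=(all ⊤)
  B8: | IN=(all ⊤) | OUT=(all ⊤)

B0 is the boundary node: IN[B0] = {a: ⊤, b: ⊤, c: ⊤, d: ⊤, e: ⊤, f: ⊤}
Applying B0's transfer function to that IN value gives OUT[B0] (row B0 above).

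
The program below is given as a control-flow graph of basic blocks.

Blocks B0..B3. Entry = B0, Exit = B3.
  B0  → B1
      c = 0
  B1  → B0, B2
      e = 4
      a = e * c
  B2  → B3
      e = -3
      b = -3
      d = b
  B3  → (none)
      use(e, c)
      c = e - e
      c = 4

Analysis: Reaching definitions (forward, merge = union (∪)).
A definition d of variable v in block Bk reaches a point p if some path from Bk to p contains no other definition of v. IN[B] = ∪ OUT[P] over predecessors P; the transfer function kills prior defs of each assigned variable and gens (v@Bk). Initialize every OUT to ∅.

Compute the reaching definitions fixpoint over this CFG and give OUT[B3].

Answer: {a@B1, b@B2, c@B3, d@B2, e@B2}

Derivation:
Fixpoint table:
  B0:   IN={a@B1, c@B0, e@B1}   OUT={a@B1, c@B0, e@B1}
  B1:   IN={a@B1, c@B0, e@B1}   OUT={a@B1, c@B0, e@B1}
  B2:   IN={a@B1, c@B0, e@B1}   OUT={a@B1, b@B2, c@B0, d@B2, e@B2}
  B3:   IN={a@B1, b@B2, c@B0, d@B2, e@B2}   OUT={a@B1, b@B2, c@B3, d@B2, e@B2}

Merge at B3: IN[B3] = OUT[B2] = {a@B1, b@B2, c@B0, d@B2, e@B2}
Applying B3's transfer function to that IN value gives OUT[B3] (row B3 above).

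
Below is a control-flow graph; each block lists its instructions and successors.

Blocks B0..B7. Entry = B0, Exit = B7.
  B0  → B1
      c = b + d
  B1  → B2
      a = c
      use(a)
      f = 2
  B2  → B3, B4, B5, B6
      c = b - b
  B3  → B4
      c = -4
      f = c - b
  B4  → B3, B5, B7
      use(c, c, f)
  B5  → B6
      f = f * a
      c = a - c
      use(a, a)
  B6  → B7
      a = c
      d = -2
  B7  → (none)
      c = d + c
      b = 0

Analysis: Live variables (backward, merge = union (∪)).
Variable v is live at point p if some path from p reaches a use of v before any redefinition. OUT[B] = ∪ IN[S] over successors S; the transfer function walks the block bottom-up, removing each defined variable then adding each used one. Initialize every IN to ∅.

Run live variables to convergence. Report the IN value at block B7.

Answer: {c, d}

Trace:
Converged values:
  B0:  IN={b, d}  OUT={b, c, d}
  B1:  IN={b, c, d}  OUT={a, b, d, f}
  B2:  IN={a, b, d, f}  OUT={a, b, c, d, f}
  B3:  IN={a, b, d}  OUT={a, b, c, d, f}
  B4:  IN={a, b, c, d, f}  OUT={a, b, c, d, f}
  B5:  IN={a, c, f}  OUT={c}
  B6:  IN={c}  OUT={c, d}
  B7:  IN={c, d}  OUT={}

B7 is the boundary node: OUT[B7] = {}
Applying B7's transfer function to that OUT value gives IN[B7] (row B7 above).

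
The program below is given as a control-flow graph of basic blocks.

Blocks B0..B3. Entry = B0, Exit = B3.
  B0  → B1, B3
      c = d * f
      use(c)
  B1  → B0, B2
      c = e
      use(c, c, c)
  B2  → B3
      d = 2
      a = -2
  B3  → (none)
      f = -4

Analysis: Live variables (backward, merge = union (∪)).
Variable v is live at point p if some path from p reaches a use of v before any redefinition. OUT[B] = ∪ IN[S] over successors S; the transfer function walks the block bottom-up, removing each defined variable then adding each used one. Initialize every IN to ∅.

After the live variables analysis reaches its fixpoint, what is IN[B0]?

Fixpoint table:
  B0:   IN={d, e, f}   OUT={d, e, f}
  B1:   IN={d, e, f}   OUT={d, e, f}
  B2:   IN={}   OUT={}
  B3:   IN={}   OUT={}

Merge at B0: OUT[B0] = IN[B1] ⊔ IN[B3] = {d, e, f}
Applying B0's transfer function to that OUT value gives IN[B0] (row B0 above).

Answer: {d, e, f}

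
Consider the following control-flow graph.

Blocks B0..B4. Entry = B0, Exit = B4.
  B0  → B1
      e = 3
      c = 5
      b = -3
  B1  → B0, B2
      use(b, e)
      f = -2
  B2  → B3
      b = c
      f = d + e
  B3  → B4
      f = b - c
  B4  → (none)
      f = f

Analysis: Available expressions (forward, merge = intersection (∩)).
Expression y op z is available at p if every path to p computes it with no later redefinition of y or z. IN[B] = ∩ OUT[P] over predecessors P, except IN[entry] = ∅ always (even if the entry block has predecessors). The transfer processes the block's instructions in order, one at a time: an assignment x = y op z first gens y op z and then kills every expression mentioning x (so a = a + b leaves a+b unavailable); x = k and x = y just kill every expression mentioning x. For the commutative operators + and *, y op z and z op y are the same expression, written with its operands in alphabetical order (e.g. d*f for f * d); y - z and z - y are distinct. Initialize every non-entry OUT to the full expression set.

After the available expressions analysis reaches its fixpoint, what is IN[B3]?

Fixpoint table:
  B0:  IN={}  OUT={}
  B1:  IN={}  OUT={}
  B2:  IN={}  OUT={d+e}
  B3:  IN={d+e}  OUT={b-c, d+e}
  B4:  IN={b-c, d+e}  OUT={b-c, d+e}

Merge at B3: IN[B3] = OUT[B2] = {d+e}

Answer: {d+e}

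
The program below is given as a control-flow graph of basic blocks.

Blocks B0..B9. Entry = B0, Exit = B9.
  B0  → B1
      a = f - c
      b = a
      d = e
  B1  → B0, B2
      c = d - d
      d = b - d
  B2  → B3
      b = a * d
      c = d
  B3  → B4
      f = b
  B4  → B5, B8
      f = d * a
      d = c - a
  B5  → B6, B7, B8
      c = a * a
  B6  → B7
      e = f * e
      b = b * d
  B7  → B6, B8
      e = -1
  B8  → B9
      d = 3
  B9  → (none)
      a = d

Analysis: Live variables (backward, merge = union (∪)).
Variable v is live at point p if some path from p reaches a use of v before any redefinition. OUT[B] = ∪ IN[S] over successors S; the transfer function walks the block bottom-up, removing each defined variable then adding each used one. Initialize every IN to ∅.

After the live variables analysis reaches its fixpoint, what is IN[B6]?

Answer: {b, d, e, f}

Derivation:
Converged values:
  B0:   IN={c, e, f}   OUT={a, b, d, e, f}
  B1:   IN={a, b, d, e, f}   OUT={a, c, d, e, f}
  B2:   IN={a, d, e}   OUT={a, b, c, d, e}
  B3:   IN={a, b, c, d, e}   OUT={a, b, c, d, e}
  B4:   IN={a, b, c, d, e}   OUT={a, b, d, e, f}
  B5:   IN={a, b, d, e, f}   OUT={b, d, e, f}
  B6:   IN={b, d, e, f}   OUT={b, d, f}
  B7:   IN={b, d, f}   OUT={b, d, e, f}
  B8:   IN={}   OUT={d}
  B9:   IN={d}   OUT={}

Merge at B6: OUT[B6] = IN[B7] = {b, d, f}
Applying B6's transfer function to that OUT value gives IN[B6] (row B6 above).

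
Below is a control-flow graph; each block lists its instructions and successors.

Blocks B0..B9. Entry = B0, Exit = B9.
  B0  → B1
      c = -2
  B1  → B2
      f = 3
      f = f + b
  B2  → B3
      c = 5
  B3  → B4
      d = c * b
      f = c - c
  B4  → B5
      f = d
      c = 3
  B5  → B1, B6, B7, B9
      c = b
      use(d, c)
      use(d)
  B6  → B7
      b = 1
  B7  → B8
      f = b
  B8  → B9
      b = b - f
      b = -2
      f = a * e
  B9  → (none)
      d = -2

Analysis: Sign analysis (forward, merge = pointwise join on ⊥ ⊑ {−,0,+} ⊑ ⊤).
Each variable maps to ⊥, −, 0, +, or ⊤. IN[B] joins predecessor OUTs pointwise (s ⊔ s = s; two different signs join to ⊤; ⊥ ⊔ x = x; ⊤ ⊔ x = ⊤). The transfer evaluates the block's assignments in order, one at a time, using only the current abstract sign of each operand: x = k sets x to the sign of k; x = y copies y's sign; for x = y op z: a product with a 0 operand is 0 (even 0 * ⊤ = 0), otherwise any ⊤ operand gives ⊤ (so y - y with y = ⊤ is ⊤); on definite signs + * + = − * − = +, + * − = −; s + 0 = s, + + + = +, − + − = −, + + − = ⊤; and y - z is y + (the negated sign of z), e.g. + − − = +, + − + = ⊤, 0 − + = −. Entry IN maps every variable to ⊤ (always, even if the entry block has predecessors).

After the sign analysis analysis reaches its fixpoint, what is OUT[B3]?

Fixpoint table:
  B0:  IN=(all ⊤)  OUT={c:-; rest ⊤}
  B1:  IN=(all ⊤)  OUT=(all ⊤)
  B2:  IN=(all ⊤)  OUT={c:+; rest ⊤}
  B3:  IN={c:+; rest ⊤}  OUT={c:+; rest ⊤}
  B4:  IN={c:+; rest ⊤}  OUT={c:+; rest ⊤}
  B5:  IN={c:+; rest ⊤}  OUT=(all ⊤)
  B6:  IN=(all ⊤)  OUT={b:+; rest ⊤}
  B7:  IN=(all ⊤)  OUT=(all ⊤)
  B8:  IN=(all ⊤)  OUT={b:-; rest ⊤}
  B9:  IN=(all ⊤)  OUT={d:-; rest ⊤}

Merge at B3: IN[B3] = OUT[B2] = {a: ⊤, b: ⊤, c: +, d: ⊤, e: ⊤, f: ⊤}
Applying B3's transfer function to that IN value gives OUT[B3] (row B3 above).

Answer: {a: ⊤, b: ⊤, c: +, d: ⊤, e: ⊤, f: ⊤}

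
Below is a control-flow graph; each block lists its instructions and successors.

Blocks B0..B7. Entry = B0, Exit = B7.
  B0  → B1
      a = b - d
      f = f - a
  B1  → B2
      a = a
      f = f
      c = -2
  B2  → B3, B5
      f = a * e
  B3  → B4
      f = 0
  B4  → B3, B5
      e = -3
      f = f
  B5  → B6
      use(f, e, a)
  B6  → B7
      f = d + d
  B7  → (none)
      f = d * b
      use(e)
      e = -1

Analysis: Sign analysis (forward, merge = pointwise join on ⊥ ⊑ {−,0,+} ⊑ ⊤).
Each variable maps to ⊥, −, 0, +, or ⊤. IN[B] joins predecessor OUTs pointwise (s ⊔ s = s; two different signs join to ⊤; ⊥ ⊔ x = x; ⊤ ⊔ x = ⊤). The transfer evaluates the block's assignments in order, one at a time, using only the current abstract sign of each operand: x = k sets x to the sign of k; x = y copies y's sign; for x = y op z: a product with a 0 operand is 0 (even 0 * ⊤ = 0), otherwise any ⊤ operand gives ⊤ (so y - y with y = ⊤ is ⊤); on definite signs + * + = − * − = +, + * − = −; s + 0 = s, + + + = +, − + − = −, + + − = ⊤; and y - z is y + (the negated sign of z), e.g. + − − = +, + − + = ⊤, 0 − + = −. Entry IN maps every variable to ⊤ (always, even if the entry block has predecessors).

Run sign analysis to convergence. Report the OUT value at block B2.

Converged values:
  B0: | IN=(all ⊤) | OUT=(all ⊤)
  B1: | IN=(all ⊤) | OUT={c:-; rest ⊤}
  B2: | IN={c:-; rest ⊤} | OUT={c:-; rest ⊤}
  B3: | IN={c:-; rest ⊤} | OUT={c:-, f:0; rest ⊤}
  B4: | IN={c:-, f:0; rest ⊤} | OUT={c:-, e:-, f:0; rest ⊤}
  B5: | IN={c:-; rest ⊤} | OUT={c:-; rest ⊤}
  B6: | IN={c:-; rest ⊤} | OUT={c:-; rest ⊤}
  B7: | IN={c:-; rest ⊤} | OUT={c:-, e:-; rest ⊤}

Merge at B2: IN[B2] = OUT[B1] = {a: ⊤, b: ⊤, c: -, d: ⊤, e: ⊤, f: ⊤}
Applying B2's transfer function to that IN value gives OUT[B2] (row B2 above).

Answer: {a: ⊤, b: ⊤, c: -, d: ⊤, e: ⊤, f: ⊤}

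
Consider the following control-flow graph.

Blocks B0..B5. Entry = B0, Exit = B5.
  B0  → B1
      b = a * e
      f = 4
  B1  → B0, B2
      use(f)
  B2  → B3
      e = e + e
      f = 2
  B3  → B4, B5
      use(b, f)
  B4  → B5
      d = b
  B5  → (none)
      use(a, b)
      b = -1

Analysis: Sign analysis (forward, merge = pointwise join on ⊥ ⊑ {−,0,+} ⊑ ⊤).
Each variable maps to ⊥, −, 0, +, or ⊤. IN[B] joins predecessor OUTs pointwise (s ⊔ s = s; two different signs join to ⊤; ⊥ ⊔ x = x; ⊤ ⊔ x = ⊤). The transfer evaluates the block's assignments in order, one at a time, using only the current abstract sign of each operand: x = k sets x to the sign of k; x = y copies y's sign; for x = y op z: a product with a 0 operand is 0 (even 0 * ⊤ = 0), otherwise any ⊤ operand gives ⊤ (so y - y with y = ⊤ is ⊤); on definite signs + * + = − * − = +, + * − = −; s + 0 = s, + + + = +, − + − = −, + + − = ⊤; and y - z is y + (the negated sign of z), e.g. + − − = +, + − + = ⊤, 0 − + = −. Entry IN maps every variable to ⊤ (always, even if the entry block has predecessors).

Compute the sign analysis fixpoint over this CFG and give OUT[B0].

Answer: {a: ⊤, b: ⊤, c: ⊤, d: ⊤, e: ⊤, f: +}

Trace:
Fixpoint table:
  B0: | IN=(all ⊤) | OUT={f:+; rest ⊤}
  B1: | IN={f:+; rest ⊤} | OUT={f:+; rest ⊤}
  B2: | IN={f:+; rest ⊤} | OUT={f:+; rest ⊤}
  B3: | IN={f:+; rest ⊤} | OUT={f:+; rest ⊤}
  B4: | IN={f:+; rest ⊤} | OUT={f:+; rest ⊤}
  B5: | IN={f:+; rest ⊤} | OUT={b:-, f:+; rest ⊤}

Merge at B0 (entry node, so the boundary value (all ⊤) is joined with the incoming edge(s)): IN[B0] = (all ⊤) ⊔ OUT[B1] = {a: ⊤, b: ⊤, c: ⊤, d: ⊤, e: ⊤, f: ⊤}
Applying B0's transfer function to that IN value gives OUT[B0] (row B0 above).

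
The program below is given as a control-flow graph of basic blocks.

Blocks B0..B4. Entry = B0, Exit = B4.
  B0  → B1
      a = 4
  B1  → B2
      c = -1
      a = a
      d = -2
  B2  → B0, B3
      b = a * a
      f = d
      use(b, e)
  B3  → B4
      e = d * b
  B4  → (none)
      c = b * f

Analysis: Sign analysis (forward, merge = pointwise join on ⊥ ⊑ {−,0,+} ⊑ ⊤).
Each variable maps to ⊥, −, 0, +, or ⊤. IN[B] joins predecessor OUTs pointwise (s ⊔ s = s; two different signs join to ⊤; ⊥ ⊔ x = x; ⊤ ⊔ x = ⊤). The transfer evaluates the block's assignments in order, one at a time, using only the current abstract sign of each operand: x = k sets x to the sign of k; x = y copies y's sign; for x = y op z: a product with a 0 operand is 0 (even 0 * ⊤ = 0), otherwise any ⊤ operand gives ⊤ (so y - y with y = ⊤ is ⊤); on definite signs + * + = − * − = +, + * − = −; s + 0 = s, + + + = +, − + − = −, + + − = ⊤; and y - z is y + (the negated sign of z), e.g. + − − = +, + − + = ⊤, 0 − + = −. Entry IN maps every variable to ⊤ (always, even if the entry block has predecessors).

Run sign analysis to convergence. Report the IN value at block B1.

Converged values:
  B0: | IN=(all ⊤) | OUT={a:+; rest ⊤}
  B1: | IN={a:+; rest ⊤} | OUT={a:+, c:-, d:-; rest ⊤}
  B2: | IN={a:+, c:-, d:-; rest ⊤} | OUT={a:+, b:+, c:-, d:-, f:-; rest ⊤}
  B3: | IN={a:+, b:+, c:-, d:-, f:-; rest ⊤} | OUT={a:+, b:+, c:-, d:-, e:-, f:-; rest ⊤}
  B4: | IN={a:+, b:+, c:-, d:-, e:-, f:-; rest ⊤} | OUT={a:+, b:+, c:-, d:-, e:-, f:-; rest ⊤}

Merge at B1: IN[B1] = OUT[B0] = {a: +, b: ⊤, c: ⊤, d: ⊤, e: ⊤, f: ⊤}

Answer: {a: +, b: ⊤, c: ⊤, d: ⊤, e: ⊤, f: ⊤}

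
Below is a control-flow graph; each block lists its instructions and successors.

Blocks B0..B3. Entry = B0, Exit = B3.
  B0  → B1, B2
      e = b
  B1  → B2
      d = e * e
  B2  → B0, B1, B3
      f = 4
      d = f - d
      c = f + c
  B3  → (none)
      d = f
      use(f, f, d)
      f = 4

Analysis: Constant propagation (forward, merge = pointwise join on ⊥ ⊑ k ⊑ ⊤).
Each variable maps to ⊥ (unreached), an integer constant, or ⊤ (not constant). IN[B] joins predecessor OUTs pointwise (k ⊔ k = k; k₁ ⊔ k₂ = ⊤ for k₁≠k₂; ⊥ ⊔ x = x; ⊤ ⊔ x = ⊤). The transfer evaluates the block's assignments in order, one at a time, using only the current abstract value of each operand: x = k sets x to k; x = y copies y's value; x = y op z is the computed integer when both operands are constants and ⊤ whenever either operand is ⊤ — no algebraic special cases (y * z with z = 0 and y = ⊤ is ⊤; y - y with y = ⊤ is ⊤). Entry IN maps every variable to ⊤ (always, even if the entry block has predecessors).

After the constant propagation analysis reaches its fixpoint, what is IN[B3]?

Converged values:
  B0: | IN=(all ⊤) | OUT=(all ⊤)
  B1: | IN=(all ⊤) | OUT=(all ⊤)
  B2: | IN=(all ⊤) | OUT={f:4; rest ⊤}
  B3: | IN={f:4; rest ⊤} | OUT={d:4, f:4; rest ⊤}

Merge at B3: IN[B3] = OUT[B2] = {a: ⊤, b: ⊤, c: ⊤, d: ⊤, e: ⊤, f: 4}

Answer: {a: ⊤, b: ⊤, c: ⊤, d: ⊤, e: ⊤, f: 4}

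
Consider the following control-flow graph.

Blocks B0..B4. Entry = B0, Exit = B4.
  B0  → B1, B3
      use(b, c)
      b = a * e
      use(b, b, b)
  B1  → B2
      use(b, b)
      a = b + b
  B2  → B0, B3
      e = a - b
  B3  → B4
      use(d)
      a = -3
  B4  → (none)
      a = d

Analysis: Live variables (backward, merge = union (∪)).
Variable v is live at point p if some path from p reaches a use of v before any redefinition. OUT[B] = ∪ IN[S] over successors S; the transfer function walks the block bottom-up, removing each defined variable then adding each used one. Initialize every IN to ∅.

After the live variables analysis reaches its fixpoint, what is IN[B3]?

Answer: {d}

Working:
Converged values:
  B0:  IN={a, b, c, d, e}  OUT={b, c, d}
  B1:  IN={b, c, d}  OUT={a, b, c, d}
  B2:  IN={a, b, c, d}  OUT={a, b, c, d, e}
  B3:  IN={d}  OUT={d}
  B4:  IN={d}  OUT={}

Merge at B3: OUT[B3] = IN[B4] = {d}
Applying B3's transfer function to that OUT value gives IN[B3] (row B3 above).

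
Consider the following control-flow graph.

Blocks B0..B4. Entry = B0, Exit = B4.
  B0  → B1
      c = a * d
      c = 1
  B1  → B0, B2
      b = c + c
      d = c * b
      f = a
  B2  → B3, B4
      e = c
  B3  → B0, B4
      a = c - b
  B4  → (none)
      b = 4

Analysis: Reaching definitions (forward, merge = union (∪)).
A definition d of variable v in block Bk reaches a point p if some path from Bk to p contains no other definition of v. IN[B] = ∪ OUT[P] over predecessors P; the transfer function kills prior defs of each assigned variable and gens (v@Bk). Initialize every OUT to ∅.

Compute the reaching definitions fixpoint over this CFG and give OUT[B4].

Per-block solution:
  B0:  IN={a@B3, b@B1, c@B0, d@B1, e@B2, f@B1}  OUT={a@B3, b@B1, c@B0, d@B1, e@B2, f@B1}
  B1:  IN={a@B3, b@B1, c@B0, d@B1, e@B2, f@B1}  OUT={a@B3, b@B1, c@B0, d@B1, e@B2, f@B1}
  B2:  IN={a@B3, b@B1, c@B0, d@B1, e@B2, f@B1}  OUT={a@B3, b@B1, c@B0, d@B1, e@B2, f@B1}
  B3:  IN={a@B3, b@B1, c@B0, d@B1, e@B2, f@B1}  OUT={a@B3, b@B1, c@B0, d@B1, e@B2, f@B1}
  B4:  IN={a@B3, b@B1, c@B0, d@B1, e@B2, f@B1}  OUT={a@B3, b@B4, c@B0, d@B1, e@B2, f@B1}

Merge at B4: IN[B4] = OUT[B2] ⊔ OUT[B3] = {a@B3, b@B1, c@B0, d@B1, e@B2, f@B1}
Applying B4's transfer function to that IN value gives OUT[B4] (row B4 above).

Answer: {a@B3, b@B4, c@B0, d@B1, e@B2, f@B1}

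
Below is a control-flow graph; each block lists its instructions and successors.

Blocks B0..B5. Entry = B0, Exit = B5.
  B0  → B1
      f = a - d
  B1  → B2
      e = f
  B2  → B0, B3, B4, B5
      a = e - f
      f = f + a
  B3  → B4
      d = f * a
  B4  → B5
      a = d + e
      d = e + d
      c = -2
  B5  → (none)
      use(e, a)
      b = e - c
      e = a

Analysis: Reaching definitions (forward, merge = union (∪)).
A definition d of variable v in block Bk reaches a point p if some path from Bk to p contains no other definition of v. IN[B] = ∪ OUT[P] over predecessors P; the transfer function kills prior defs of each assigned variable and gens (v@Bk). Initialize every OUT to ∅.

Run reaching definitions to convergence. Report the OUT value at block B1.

Answer: {a@B2, e@B1, f@B0}

Derivation:
Converged values:
  B0: | IN={a@B2, e@B1, f@B2} | OUT={a@B2, e@B1, f@B0}
  B1: | IN={a@B2, e@B1, f@B0} | OUT={a@B2, e@B1, f@B0}
  B2: | IN={a@B2, e@B1, f@B0} | OUT={a@B2, e@B1, f@B2}
  B3: | IN={a@B2, e@B1, f@B2} | OUT={a@B2, d@B3, e@B1, f@B2}
  B4: | IN={a@B2, d@B3, e@B1, f@B2} | OUT={a@B4, c@B4, d@B4, e@B1, f@B2}
  B5: | IN={a@B2, a@B4, c@B4, d@B4, e@B1, f@B2} | OUT={a@B2, a@B4, b@B5, c@B4, d@B4, e@B5, f@B2}

Merge at B1: IN[B1] = OUT[B0] = {a@B2, e@B1, f@B0}
Applying B1's transfer function to that IN value gives OUT[B1] (row B1 above).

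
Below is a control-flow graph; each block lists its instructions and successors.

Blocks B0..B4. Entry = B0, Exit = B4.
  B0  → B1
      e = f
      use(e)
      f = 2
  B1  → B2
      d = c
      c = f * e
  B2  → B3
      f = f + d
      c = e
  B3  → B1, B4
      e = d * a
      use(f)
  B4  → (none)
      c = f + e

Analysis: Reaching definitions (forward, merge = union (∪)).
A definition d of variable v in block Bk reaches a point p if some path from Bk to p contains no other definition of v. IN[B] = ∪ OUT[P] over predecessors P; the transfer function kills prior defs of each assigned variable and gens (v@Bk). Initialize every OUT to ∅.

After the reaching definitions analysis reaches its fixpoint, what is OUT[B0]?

Answer: {e@B0, f@B0}

Trace:
Converged values:
  B0:  IN={}  OUT={e@B0, f@B0}
  B1:  IN={c@B2, d@B1, e@B0, e@B3, f@B0, f@B2}  OUT={c@B1, d@B1, e@B0, e@B3, f@B0, f@B2}
  B2:  IN={c@B1, d@B1, e@B0, e@B3, f@B0, f@B2}  OUT={c@B2, d@B1, e@B0, e@B3, f@B2}
  B3:  IN={c@B2, d@B1, e@B0, e@B3, f@B2}  OUT={c@B2, d@B1, e@B3, f@B2}
  B4:  IN={c@B2, d@B1, e@B3, f@B2}  OUT={c@B4, d@B1, e@B3, f@B2}

B0 is the boundary node: IN[B0] = {}
Applying B0's transfer function to that IN value gives OUT[B0] (row B0 above).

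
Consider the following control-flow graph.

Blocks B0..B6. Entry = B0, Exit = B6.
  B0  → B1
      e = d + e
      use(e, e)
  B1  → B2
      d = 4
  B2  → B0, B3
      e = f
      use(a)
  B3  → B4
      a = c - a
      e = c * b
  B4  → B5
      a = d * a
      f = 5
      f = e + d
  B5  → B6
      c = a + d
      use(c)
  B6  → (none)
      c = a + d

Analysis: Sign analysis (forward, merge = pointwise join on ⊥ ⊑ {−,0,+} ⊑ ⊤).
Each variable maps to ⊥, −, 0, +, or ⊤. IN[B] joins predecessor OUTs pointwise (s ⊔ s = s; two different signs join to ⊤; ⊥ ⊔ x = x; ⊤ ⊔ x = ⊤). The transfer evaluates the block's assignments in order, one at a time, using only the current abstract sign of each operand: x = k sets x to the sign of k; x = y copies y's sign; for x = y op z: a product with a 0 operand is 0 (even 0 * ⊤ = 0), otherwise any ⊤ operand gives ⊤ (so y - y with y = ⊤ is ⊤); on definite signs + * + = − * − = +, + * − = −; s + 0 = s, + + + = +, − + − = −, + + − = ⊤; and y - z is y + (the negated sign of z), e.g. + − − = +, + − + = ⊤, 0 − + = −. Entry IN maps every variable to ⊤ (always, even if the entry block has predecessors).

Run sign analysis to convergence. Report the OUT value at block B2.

Answer: {a: ⊤, b: ⊤, c: ⊤, d: +, e: ⊤, f: ⊤}

Derivation:
Fixpoint table:
  B0: | IN=(all ⊤) | OUT=(all ⊤)
  B1: | IN=(all ⊤) | OUT={d:+; rest ⊤}
  B2: | IN={d:+; rest ⊤} | OUT={d:+; rest ⊤}
  B3: | IN={d:+; rest ⊤} | OUT={d:+; rest ⊤}
  B4: | IN={d:+; rest ⊤} | OUT={d:+; rest ⊤}
  B5: | IN={d:+; rest ⊤} | OUT={d:+; rest ⊤}
  B6: | IN={d:+; rest ⊤} | OUT={d:+; rest ⊤}

Merge at B2: IN[B2] = OUT[B1] = {a: ⊤, b: ⊤, c: ⊤, d: +, e: ⊤, f: ⊤}
Applying B2's transfer function to that IN value gives OUT[B2] (row B2 above).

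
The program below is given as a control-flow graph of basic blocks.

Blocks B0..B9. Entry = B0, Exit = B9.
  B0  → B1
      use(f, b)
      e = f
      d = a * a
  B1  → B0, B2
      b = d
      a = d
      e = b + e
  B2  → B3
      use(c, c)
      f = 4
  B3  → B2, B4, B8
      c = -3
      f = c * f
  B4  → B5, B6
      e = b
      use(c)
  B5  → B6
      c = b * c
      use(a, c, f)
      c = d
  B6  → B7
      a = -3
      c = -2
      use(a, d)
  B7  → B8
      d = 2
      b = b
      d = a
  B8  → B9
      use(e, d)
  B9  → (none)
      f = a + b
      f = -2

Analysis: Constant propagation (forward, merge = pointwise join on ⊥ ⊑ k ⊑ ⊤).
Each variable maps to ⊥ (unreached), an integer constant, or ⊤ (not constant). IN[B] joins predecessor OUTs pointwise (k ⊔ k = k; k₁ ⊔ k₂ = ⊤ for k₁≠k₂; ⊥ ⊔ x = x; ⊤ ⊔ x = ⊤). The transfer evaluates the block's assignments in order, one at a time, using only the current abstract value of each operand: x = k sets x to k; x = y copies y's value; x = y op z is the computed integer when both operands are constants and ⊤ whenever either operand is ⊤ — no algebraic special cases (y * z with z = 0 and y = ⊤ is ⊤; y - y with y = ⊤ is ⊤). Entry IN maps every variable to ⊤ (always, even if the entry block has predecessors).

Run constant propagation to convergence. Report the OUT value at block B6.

Answer: {a: -3, b: ⊤, c: -2, d: ⊤, e: ⊤, f: -12}

Working:
Fixpoint table:
  B0:  IN=(all ⊤)  OUT=(all ⊤)
  B1:  IN=(all ⊤)  OUT=(all ⊤)
  B2:  IN=(all ⊤)  OUT={f:4; rest ⊤}
  B3:  IN={f:4; rest ⊤}  OUT={c:-3, f:-12; rest ⊤}
  B4:  IN={c:-3, f:-12; rest ⊤}  OUT={c:-3, f:-12; rest ⊤}
  B5:  IN={c:-3, f:-12; rest ⊤}  OUT={f:-12; rest ⊤}
  B6:  IN={f:-12; rest ⊤}  OUT={a:-3, c:-2, f:-12; rest ⊤}
  B7:  IN={a:-3, c:-2, f:-12; rest ⊤}  OUT={a:-3, c:-2, d:-3, f:-12; rest ⊤}
  B8:  IN={f:-12; rest ⊤}  OUT={f:-12; rest ⊤}
  B9:  IN={f:-12; rest ⊤}  OUT={f:-2; rest ⊤}

Merge at B6: IN[B6] = OUT[B4] ⊔ OUT[B5] = {a: ⊤, b: ⊤, c: ⊤, d: ⊤, e: ⊤, f: -12}
Applying B6's transfer function to that IN value gives OUT[B6] (row B6 above).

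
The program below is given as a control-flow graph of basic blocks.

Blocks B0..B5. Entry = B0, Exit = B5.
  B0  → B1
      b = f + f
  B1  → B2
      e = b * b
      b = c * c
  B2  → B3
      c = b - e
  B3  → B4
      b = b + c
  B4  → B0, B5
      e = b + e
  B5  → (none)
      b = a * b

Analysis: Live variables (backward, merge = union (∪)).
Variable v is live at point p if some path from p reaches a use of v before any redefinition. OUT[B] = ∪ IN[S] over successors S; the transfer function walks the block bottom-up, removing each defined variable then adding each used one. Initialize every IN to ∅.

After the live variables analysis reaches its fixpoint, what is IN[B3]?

Answer: {a, b, c, e, f}

Derivation:
Per-block solution:
  B0:  IN={a, c, f}  OUT={a, b, c, f}
  B1:  IN={a, b, c, f}  OUT={a, b, e, f}
  B2:  IN={a, b, e, f}  OUT={a, b, c, e, f}
  B3:  IN={a, b, c, e, f}  OUT={a, b, c, e, f}
  B4:  IN={a, b, c, e, f}  OUT={a, b, c, f}
  B5:  IN={a, b}  OUT={}

Merge at B3: OUT[B3] = IN[B4] = {a, b, c, e, f}
Applying B3's transfer function to that OUT value gives IN[B3] (row B3 above).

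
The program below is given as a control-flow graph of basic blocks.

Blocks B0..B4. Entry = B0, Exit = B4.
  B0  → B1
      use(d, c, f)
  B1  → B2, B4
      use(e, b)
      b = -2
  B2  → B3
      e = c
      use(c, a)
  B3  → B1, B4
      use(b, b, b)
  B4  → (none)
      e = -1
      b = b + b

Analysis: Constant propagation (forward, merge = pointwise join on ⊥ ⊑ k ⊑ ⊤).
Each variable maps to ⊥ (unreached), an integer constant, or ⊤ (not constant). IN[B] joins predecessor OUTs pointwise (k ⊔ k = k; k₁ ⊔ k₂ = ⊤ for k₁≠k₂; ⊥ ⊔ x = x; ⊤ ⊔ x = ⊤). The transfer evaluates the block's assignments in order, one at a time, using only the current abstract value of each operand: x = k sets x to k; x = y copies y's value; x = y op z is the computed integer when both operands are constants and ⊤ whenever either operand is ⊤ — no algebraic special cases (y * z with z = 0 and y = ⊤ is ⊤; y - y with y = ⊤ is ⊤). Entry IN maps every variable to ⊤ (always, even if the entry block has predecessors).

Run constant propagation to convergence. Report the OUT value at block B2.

Answer: {a: ⊤, b: -2, c: ⊤, d: ⊤, e: ⊤, f: ⊤}

Working:
Fixpoint table:
  B0:   IN=(all ⊤)   OUT=(all ⊤)
  B1:   IN=(all ⊤)   OUT={b:-2; rest ⊤}
  B2:   IN={b:-2; rest ⊤}   OUT={b:-2; rest ⊤}
  B3:   IN={b:-2; rest ⊤}   OUT={b:-2; rest ⊤}
  B4:   IN={b:-2; rest ⊤}   OUT={b:-4, e:-1; rest ⊤}

Merge at B2: IN[B2] = OUT[B1] = {a: ⊤, b: -2, c: ⊤, d: ⊤, e: ⊤, f: ⊤}
Applying B2's transfer function to that IN value gives OUT[B2] (row B2 above).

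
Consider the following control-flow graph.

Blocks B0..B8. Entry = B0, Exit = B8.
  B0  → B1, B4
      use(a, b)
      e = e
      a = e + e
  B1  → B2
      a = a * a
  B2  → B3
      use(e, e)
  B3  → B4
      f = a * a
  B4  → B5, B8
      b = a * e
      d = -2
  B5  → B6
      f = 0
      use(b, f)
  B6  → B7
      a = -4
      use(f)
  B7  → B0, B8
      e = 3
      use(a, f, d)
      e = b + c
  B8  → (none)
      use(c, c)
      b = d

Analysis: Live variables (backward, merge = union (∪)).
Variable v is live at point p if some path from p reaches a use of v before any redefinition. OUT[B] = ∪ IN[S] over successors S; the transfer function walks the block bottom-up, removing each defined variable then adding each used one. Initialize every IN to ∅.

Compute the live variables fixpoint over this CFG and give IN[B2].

Answer: {a, c, e}

Derivation:
Per-block solution:
  B0:   IN={a, b, c, e}   OUT={a, c, e}
  B1:   IN={a, c, e}   OUT={a, c, e}
  B2:   IN={a, c, e}   OUT={a, c, e}
  B3:   IN={a, c, e}   OUT={a, c, e}
  B4:   IN={a, c, e}   OUT={b, c, d}
  B5:   IN={b, c, d}   OUT={b, c, d, f}
  B6:   IN={b, c, d, f}   OUT={a, b, c, d, f}
  B7:   IN={a, b, c, d, f}   OUT={a, b, c, d, e}
  B8:   IN={c, d}   OUT={}

Merge at B2: OUT[B2] = IN[B3] = {a, c, e}
Applying B2's transfer function to that OUT value gives IN[B2] (row B2 above).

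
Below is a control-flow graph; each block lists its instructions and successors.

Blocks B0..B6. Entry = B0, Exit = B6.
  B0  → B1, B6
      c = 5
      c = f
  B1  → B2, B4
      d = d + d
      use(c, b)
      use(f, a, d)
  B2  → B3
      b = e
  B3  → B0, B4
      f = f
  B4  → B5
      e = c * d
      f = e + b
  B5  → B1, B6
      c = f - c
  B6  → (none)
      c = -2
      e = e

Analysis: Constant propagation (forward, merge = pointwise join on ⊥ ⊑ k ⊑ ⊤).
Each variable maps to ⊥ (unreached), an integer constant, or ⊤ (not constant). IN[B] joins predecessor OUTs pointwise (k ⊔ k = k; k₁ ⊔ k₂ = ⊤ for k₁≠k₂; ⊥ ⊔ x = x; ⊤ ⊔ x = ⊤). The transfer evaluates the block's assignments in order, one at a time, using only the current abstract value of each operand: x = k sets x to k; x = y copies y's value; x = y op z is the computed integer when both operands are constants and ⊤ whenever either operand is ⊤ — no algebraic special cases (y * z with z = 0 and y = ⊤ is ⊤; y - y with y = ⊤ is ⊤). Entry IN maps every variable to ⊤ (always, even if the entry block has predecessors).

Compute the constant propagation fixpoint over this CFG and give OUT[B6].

Answer: {a: ⊤, b: ⊤, c: -2, d: ⊤, e: ⊤, f: ⊤}

Trace:
Converged values:
  B0:   IN=(all ⊤)   OUT=(all ⊤)
  B1:   IN=(all ⊤)   OUT=(all ⊤)
  B2:   IN=(all ⊤)   OUT=(all ⊤)
  B3:   IN=(all ⊤)   OUT=(all ⊤)
  B4:   IN=(all ⊤)   OUT=(all ⊤)
  B5:   IN=(all ⊤)   OUT=(all ⊤)
  B6:   IN=(all ⊤)   OUT={c:-2; rest ⊤}

Merge at B6: IN[B6] = OUT[B0] ⊔ OUT[B5] = {a: ⊤, b: ⊤, c: ⊤, d: ⊤, e: ⊤, f: ⊤}
Applying B6's transfer function to that IN value gives OUT[B6] (row B6 above).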